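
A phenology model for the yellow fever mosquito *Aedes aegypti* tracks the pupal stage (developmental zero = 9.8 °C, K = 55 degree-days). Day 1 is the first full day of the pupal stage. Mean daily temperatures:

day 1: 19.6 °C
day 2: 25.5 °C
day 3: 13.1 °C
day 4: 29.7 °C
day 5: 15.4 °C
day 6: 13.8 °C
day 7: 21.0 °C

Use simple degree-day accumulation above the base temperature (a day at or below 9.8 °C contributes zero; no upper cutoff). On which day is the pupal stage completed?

day 6

Daily DD above 9.8 °C: 9.8, 15.7, 3.3, 19.9, 5.6, 4.0, 11.2.
Cumulative: 9.8, 25.5, 28.8, 48.7, 54.3, 58.3, 69.5.
The total first reaches 55 DD on day 6.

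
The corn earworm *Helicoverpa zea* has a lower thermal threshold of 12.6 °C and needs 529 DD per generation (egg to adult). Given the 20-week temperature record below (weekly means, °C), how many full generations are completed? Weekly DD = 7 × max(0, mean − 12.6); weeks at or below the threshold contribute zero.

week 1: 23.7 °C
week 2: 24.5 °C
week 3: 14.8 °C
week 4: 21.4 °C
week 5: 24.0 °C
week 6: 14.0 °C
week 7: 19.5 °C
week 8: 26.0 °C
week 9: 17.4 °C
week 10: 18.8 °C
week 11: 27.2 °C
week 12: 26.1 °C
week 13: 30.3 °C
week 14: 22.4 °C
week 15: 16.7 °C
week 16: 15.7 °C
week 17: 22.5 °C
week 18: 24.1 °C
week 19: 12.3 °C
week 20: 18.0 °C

2 generations

Weekly DD (7 × max(0, T̄ − 12.6)): 77.7, 83.3, 15.4, 61.6, 79.8, 9.8, 48.3, 93.8, 33.6, 43.4, 102.2, 94.5, 123.9, 68.6, 28.7, 21.7, 69.3, 80.5, 0.0, 37.8.
Season total = 1173.9 DD.
Complete generations = ⌊1173.9 / 529⌋ = 2.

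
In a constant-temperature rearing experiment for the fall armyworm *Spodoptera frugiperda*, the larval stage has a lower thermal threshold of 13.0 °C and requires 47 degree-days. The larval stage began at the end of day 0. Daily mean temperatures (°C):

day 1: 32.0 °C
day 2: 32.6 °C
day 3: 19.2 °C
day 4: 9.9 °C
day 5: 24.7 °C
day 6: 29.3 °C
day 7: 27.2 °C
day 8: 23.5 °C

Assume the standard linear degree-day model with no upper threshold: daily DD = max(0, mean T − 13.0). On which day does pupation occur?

day 5

Daily DD above 13.0 °C: 19.0, 19.6, 6.2, 0.0, 11.7, 16.3, 14.2, 10.5.
Cumulative: 19.0, 38.6, 44.8, 44.8, 56.5, 72.8, 87.0, 97.5.
The total first reaches 47 DD on day 5.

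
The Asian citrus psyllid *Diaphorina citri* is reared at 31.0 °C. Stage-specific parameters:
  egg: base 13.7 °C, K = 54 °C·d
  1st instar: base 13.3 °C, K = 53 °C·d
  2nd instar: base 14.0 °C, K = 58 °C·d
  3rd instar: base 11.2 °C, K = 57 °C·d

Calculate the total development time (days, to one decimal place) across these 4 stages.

12.4 days

egg: 54 / (31.0 − 13.7) = 54 / 17.3 = 3.121 d.
1st instar: 53 / (31.0 − 13.3) = 53 / 17.7 = 2.994 d.
2nd instar: 58 / (31.0 − 14.0) = 58 / 17.0 = 3.412 d.
3rd instar: 57 / (31.0 − 11.2) = 57 / 19.8 = 2.879 d.
Sum = 12.406 ≈ 12.4 days.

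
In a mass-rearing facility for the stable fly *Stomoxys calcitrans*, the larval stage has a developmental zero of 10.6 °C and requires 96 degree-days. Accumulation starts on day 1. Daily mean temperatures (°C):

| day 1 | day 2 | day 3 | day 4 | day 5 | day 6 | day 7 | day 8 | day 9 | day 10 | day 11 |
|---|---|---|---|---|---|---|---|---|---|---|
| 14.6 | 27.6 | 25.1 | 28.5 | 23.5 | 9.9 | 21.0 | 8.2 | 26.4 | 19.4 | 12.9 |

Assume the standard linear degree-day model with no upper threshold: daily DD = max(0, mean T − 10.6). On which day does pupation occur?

day 10

Daily DD above 10.6 °C: 4.0, 17.0, 14.5, 17.9, 12.9, 0.0, 10.4, 0.0, 15.8, 8.8, 2.3.
Cumulative: 4.0, 21.0, 35.5, 53.4, 66.3, 66.3, 76.7, 76.7, 92.5, 101.3, 103.6.
The total first reaches 96 DD on day 10.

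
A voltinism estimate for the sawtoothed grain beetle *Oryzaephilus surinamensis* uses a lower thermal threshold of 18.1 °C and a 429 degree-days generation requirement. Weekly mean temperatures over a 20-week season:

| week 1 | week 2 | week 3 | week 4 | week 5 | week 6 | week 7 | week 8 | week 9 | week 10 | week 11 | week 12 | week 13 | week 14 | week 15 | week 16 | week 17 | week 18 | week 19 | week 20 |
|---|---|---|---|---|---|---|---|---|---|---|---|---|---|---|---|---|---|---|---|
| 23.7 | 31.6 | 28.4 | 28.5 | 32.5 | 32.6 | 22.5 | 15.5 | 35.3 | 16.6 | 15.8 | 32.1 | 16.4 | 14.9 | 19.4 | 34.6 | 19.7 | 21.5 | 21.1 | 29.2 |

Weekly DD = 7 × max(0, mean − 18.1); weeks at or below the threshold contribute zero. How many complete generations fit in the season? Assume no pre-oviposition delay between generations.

Weekly DD (7 × max(0, T̄ − 18.1)): 39.2, 94.5, 72.1, 72.8, 100.8, 101.5, 30.8, 0.0, 120.4, 0.0, 0.0, 98.0, 0.0, 0.0, 9.1, 115.5, 11.2, 23.8, 21.0, 77.7.
Season total = 988.4 DD.
Complete generations = ⌊988.4 / 429⌋ = 2.

2 generations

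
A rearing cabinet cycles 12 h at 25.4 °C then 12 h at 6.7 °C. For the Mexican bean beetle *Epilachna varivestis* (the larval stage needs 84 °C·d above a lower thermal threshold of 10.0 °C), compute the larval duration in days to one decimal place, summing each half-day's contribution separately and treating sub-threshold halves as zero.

Day half: max(0, 25.4 − 10.0) × 0.5 = 15.4 × 0.5 = 7.70 DD.
Night half: max(0, 6.7 − 10.0) × 0.5 = 0.0 × 0.5 = 0.00 DD.
Per 24 h: 7.70 DD/day.
Duration = 84 / 7.70 = 10.909 ≈ 10.9 days.

10.9 days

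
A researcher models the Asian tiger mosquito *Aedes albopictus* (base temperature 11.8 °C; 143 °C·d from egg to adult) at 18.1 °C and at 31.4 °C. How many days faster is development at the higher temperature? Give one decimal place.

At 18.1 °C: 143 / (18.1 − 11.8) = 143 / 6.3 = 22.698 d.
At 31.4 °C: 143 / (31.4 − 11.8) = 143 / 19.6 = 7.296 d.
Difference = |22.698 − 7.296| = 15.402 ≈ 15.4 days.

15.4 days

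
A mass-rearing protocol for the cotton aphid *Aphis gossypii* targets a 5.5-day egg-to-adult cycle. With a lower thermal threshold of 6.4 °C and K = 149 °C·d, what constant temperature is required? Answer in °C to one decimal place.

33.5 °C

Required daily accumulation = 149 / 5.5 = 27.091 DD/day.
T = T_base + 27.091 = 6.4 + 27.091 = 33.491 ≈ 33.5 °C.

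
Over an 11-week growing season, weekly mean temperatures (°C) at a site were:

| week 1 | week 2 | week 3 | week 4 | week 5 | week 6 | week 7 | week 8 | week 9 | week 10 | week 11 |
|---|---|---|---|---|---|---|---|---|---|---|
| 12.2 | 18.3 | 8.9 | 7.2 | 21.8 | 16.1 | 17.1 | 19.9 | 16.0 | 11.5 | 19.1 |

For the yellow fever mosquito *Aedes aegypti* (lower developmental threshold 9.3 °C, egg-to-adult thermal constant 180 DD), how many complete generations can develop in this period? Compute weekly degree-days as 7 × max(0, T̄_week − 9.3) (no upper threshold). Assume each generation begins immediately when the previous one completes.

Weekly DD (7 × max(0, T̄ − 9.3)): 20.3, 63.0, 0.0, 0.0, 87.5, 47.6, 54.6, 74.2, 46.9, 15.4, 68.6.
Season total = 478.1 DD.
Complete generations = ⌊478.1 / 180⌋ = 2.

2 generations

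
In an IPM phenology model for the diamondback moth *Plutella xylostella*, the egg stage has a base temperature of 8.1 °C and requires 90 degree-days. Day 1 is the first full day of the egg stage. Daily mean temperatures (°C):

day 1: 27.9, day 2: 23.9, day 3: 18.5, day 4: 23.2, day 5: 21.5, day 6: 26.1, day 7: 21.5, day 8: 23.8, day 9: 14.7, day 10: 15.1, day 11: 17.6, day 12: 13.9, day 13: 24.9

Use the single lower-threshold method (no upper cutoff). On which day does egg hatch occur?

day 6

Daily DD above 8.1 °C: 19.8, 15.8, 10.4, 15.1, 13.4, 18.0, 13.4, 15.7, 6.6, 7.0, 9.5, 5.8, 16.8.
Cumulative: 19.8, 35.6, 46.0, 61.1, 74.5, 92.5, 105.9, 121.6, 128.2, 135.2, 144.7, 150.5, 167.3.
The total first reaches 90 DD on day 6.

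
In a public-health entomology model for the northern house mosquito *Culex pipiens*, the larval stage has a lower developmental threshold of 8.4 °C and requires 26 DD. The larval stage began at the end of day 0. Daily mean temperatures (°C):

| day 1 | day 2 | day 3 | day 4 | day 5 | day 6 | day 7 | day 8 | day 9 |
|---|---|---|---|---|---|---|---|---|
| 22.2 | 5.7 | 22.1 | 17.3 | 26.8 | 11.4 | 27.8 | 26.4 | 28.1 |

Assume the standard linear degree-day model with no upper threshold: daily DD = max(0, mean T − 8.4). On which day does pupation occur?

day 3

Daily DD above 8.4 °C: 13.8, 0.0, 13.7, 8.9, 18.4, 3.0, 19.4, 18.0, 19.7.
Cumulative: 13.8, 13.8, 27.5, 36.4, 54.8, 57.8, 77.2, 95.2, 114.9.
The total first reaches 26 DD on day 3.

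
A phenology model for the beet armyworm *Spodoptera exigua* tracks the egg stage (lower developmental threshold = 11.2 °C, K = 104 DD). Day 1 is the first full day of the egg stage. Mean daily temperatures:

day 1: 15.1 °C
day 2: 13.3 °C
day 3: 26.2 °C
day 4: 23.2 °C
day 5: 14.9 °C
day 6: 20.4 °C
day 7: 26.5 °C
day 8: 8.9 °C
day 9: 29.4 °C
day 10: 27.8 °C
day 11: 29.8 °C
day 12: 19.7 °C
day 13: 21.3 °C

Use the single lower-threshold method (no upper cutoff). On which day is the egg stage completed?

day 11

Daily DD above 11.2 °C: 3.9, 2.1, 15.0, 12.0, 3.7, 9.2, 15.3, 0.0, 18.2, 16.6, 18.6, 8.5, 10.1.
Cumulative: 3.9, 6.0, 21.0, 33.0, 36.7, 45.9, 61.2, 61.2, 79.4, 96.0, 114.6, 123.1, 133.2.
The total first reaches 104 DD on day 11.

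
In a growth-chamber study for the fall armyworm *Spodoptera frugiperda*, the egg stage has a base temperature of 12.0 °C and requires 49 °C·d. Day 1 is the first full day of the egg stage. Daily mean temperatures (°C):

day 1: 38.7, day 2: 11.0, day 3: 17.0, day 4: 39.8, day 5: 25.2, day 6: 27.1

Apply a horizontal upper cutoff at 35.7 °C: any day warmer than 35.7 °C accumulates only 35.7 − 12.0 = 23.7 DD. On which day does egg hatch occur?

day 4

Daily DD above 12.0 °C (capped at 23.7): 23.7, 0.0, 5.0, 23.7, 13.2, 15.1.
Cumulative: 23.7, 23.7, 28.7, 52.4, 65.6, 80.7.
The total first reaches 49 DD on day 4.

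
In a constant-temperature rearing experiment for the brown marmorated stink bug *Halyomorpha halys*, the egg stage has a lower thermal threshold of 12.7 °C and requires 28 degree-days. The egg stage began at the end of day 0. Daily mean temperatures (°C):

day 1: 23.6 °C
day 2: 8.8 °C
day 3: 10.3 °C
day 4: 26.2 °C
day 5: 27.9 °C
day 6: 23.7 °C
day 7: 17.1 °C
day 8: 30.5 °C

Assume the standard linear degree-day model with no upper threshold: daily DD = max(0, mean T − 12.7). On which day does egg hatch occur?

Daily DD above 12.7 °C: 10.9, 0.0, 0.0, 13.5, 15.2, 11.0, 4.4, 17.8.
Cumulative: 10.9, 10.9, 10.9, 24.4, 39.6, 50.6, 55.0, 72.8.
The total first reaches 28 DD on day 5.

day 5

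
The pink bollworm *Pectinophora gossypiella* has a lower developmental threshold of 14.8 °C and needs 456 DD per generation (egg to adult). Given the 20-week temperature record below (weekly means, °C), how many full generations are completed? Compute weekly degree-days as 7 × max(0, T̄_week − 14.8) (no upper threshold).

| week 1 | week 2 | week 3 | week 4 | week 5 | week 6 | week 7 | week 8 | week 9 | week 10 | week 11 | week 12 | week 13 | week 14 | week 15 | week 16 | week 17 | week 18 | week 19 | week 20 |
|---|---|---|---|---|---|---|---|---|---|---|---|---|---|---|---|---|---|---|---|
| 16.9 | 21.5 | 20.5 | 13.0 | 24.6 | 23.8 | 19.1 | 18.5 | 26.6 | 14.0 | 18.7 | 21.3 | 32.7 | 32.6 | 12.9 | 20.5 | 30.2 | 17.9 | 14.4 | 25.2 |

Weekly DD (7 × max(0, T̄ − 14.8)): 14.7, 46.9, 39.9, 0.0, 68.6, 63.0, 30.1, 25.9, 82.6, 0.0, 27.3, 45.5, 125.3, 124.6, 0.0, 39.9, 107.8, 21.7, 0.0, 72.8.
Season total = 936.6 DD.
Complete generations = ⌊936.6 / 456⌋ = 2.

2 generations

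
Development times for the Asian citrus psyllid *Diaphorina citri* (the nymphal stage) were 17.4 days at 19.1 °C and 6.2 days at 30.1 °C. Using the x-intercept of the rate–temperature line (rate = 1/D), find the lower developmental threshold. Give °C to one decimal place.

13.0 °C

Linear rate model ⇒ the product D·(T − T_b) is constant across temperatures.
17.4·(19.1 − T_b) = 6.2·(30.1 − T_b)
T_b = (17.4·19.1 − 6.2·30.1) / (17.4 − 6.2) = 145.72 / 11.2 = 13.011 °C ≈ 13.0 °C.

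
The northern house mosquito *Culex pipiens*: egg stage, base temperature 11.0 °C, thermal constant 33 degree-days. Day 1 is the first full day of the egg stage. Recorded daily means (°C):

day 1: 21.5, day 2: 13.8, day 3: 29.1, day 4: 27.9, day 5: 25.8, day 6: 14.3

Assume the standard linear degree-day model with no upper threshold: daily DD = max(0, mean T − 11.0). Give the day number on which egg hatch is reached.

day 4

Daily DD above 11.0 °C: 10.5, 2.8, 18.1, 16.9, 14.8, 3.3.
Cumulative: 10.5, 13.3, 31.4, 48.3, 63.1, 66.4.
The total first reaches 33 DD on day 4.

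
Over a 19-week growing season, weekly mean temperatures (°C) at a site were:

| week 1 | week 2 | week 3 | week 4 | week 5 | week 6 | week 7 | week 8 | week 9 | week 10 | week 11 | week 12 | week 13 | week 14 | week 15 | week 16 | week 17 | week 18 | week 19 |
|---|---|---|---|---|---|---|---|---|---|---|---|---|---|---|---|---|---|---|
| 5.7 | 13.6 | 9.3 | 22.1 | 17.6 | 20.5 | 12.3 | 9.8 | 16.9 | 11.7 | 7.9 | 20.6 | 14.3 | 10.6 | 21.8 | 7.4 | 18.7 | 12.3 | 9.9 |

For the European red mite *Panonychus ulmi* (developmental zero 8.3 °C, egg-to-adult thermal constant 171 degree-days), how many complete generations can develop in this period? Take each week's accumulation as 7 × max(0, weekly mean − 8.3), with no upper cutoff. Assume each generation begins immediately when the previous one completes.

4 generations

Weekly DD (7 × max(0, T̄ − 8.3)): 0.0, 37.1, 7.0, 96.6, 65.1, 85.4, 28.0, 10.5, 60.2, 23.8, 0.0, 86.1, 42.0, 16.1, 94.5, 0.0, 72.8, 28.0, 11.2.
Season total = 764.4 DD.
Complete generations = ⌊764.4 / 171⌋ = 4.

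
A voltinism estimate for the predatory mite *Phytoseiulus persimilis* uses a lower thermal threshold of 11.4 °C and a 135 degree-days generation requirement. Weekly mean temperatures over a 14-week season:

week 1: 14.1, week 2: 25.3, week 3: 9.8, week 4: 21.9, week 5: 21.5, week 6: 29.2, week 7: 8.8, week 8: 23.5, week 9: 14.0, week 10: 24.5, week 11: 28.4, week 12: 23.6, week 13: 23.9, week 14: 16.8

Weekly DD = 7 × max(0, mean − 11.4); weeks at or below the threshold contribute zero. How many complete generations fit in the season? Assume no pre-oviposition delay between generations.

Weekly DD (7 × max(0, T̄ − 11.4)): 18.9, 97.3, 0.0, 73.5, 70.7, 124.6, 0.0, 84.7, 18.2, 91.7, 119.0, 85.4, 87.5, 37.8.
Season total = 909.3 DD.
Complete generations = ⌊909.3 / 135⌋ = 6.

6 generations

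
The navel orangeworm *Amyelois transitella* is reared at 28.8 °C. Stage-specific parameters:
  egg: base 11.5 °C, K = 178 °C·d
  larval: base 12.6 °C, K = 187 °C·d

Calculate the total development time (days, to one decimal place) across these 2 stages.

21.8 days

egg: 178 / (28.8 − 11.5) = 178 / 17.3 = 10.289 d.
larval: 187 / (28.8 − 12.6) = 187 / 16.2 = 11.543 d.
Sum = 21.832 ≈ 21.8 days.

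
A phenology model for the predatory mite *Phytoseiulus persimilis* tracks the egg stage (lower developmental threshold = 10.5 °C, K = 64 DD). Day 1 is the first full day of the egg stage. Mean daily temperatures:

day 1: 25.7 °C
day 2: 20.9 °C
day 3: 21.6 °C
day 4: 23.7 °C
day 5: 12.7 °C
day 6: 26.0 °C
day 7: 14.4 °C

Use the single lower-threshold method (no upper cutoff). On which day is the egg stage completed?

Daily DD above 10.5 °C: 15.2, 10.4, 11.1, 13.2, 2.2, 15.5, 3.9.
Cumulative: 15.2, 25.6, 36.7, 49.9, 52.1, 67.6, 71.5.
The total first reaches 64 DD on day 6.

day 6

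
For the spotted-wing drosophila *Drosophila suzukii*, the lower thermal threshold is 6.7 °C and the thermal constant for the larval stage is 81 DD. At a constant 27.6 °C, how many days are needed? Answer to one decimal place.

3.9 days

Daily accumulation = 27.6 − 6.7 = 20.9 DD/day.
Duration = 81 / 20.9 = 3.876 ≈ 3.9 days.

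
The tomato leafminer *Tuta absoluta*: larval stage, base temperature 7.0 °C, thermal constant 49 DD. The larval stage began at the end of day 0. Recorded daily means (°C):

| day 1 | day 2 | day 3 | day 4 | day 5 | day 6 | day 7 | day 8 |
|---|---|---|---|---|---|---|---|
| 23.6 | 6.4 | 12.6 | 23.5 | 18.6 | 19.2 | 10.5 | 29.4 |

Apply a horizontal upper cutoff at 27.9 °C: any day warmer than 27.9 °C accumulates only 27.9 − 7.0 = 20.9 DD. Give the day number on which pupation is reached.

day 5

Daily DD above 7.0 °C (capped at 20.9): 16.6, 0.0, 5.6, 16.5, 11.6, 12.2, 3.5, 20.9.
Cumulative: 16.6, 16.6, 22.2, 38.7, 50.3, 62.5, 66.0, 86.9.
The total first reaches 49 DD on day 5.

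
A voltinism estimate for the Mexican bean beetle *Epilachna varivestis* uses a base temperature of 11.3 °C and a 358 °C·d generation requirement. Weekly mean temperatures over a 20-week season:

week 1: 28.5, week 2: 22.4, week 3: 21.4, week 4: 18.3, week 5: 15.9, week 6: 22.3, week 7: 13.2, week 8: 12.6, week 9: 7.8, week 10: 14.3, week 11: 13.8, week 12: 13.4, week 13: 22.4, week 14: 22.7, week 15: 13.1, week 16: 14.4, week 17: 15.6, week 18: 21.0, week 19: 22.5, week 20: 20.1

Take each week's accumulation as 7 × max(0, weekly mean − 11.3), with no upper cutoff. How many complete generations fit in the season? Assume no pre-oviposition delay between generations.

Weekly DD (7 × max(0, T̄ − 11.3)): 120.4, 77.7, 70.7, 49.0, 32.2, 77.0, 13.3, 9.1, 0.0, 21.0, 17.5, 14.7, 77.7, 79.8, 12.6, 21.7, 30.1, 67.9, 78.4, 61.6.
Season total = 932.4 DD.
Complete generations = ⌊932.4 / 358⌋ = 2.

2 generations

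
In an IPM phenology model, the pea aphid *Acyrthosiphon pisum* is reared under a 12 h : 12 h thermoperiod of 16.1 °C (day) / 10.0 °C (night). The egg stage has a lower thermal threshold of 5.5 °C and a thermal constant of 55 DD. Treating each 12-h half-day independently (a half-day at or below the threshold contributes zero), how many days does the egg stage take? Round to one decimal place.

Day half: max(0, 16.1 − 5.5) × 0.5 = 10.6 × 0.5 = 5.30 DD.
Night half: max(0, 10.0 − 5.5) × 0.5 = 4.5 × 0.5 = 2.25 DD.
Per 24 h: 7.55 DD/day.
Duration = 55 / 7.55 = 7.285 ≈ 7.3 days.

7.3 days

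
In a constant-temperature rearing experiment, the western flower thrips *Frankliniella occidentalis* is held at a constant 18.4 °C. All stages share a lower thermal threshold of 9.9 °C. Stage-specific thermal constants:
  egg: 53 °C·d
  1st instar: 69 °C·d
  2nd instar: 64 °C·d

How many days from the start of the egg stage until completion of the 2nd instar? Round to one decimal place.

21.9 days

Daily accumulation at 18.4 °C = 18.4 − 9.9 = 8.5 DD/day.
Total K = 53 + 69 + 64 = 186 DD.
Total duration = 186 / 8.5 = 21.882 ≈ 21.9 days.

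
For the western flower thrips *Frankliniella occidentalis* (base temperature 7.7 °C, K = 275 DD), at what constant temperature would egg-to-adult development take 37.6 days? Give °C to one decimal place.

15.0 °C

Required daily accumulation = 275 / 37.6 = 7.314 DD/day.
T = T_base + 7.314 = 7.7 + 7.314 = 15.014 ≈ 15.0 °C.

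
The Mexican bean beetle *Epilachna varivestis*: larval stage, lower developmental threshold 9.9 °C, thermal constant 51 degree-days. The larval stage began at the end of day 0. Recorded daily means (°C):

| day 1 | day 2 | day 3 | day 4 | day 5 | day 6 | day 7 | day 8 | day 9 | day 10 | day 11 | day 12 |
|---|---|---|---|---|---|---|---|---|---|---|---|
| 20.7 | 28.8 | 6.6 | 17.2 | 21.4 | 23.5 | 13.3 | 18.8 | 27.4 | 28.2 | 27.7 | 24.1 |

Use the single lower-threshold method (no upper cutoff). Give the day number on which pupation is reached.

Daily DD above 9.9 °C: 10.8, 18.9, 0.0, 7.3, 11.5, 13.6, 3.4, 8.9, 17.5, 18.3, 17.8, 14.2.
Cumulative: 10.8, 29.7, 29.7, 37.0, 48.5, 62.1, 65.5, 74.4, 91.9, 110.2, 128.0, 142.2.
The total first reaches 51 DD on day 6.

day 6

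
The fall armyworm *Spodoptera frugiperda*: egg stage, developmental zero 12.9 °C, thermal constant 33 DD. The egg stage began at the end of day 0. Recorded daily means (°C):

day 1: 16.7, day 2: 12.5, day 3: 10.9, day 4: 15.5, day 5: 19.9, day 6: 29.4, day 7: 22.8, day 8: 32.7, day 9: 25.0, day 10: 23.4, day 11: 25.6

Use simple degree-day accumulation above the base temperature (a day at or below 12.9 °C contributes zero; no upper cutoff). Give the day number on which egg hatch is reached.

Daily DD above 12.9 °C: 3.8, 0.0, 0.0, 2.6, 7.0, 16.5, 9.9, 19.8, 12.1, 10.5, 12.7.
Cumulative: 3.8, 3.8, 3.8, 6.4, 13.4, 29.9, 39.8, 59.6, 71.7, 82.2, 94.9.
The total first reaches 33 DD on day 7.

day 7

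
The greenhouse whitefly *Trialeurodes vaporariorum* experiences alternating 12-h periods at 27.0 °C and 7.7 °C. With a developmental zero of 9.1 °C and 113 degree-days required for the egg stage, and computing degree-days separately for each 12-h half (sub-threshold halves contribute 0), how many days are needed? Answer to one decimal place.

Day half: max(0, 27.0 − 9.1) × 0.5 = 17.9 × 0.5 = 8.95 DD.
Night half: max(0, 7.7 − 9.1) × 0.5 = 0.0 × 0.5 = 0.00 DD.
Per 24 h: 8.95 DD/day.
Duration = 113 / 8.95 = 12.626 ≈ 12.6 days.

12.6 days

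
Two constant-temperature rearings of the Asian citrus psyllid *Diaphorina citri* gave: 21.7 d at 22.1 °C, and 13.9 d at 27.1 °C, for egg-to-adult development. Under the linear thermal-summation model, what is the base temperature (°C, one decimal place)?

Linear rate model ⇒ the product D·(T − T_b) is constant across temperatures.
21.7·(22.1 − T_b) = 13.9·(27.1 − T_b)
T_b = (21.7·22.1 − 13.9·27.1) / (21.7 − 13.9) = 102.88 / 7.8 = 13.190 °C ≈ 13.2 °C.

13.2 °C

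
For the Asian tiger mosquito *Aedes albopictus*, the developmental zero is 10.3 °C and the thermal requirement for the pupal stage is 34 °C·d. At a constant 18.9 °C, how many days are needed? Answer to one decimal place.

4.0 days

Daily accumulation = 18.9 − 10.3 = 8.6 DD/day.
Duration = 34 / 8.6 = 3.953 ≈ 4.0 days.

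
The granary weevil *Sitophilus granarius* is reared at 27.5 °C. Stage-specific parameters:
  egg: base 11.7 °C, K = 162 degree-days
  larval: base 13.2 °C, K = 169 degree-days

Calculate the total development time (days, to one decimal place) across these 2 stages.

22.1 days

egg: 162 / (27.5 − 11.7) = 162 / 15.8 = 10.253 d.
larval: 169 / (27.5 − 13.2) = 169 / 14.3 = 11.818 d.
Sum = 22.071 ≈ 22.1 days.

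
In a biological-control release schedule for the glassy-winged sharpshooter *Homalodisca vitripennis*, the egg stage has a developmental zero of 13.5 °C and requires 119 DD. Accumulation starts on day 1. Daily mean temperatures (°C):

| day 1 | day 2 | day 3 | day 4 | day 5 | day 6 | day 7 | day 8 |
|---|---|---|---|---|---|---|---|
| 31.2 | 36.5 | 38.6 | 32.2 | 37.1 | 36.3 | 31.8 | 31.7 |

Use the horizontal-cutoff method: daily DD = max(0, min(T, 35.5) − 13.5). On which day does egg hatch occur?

day 6

Daily DD above 13.5 °C (capped at 22.0): 17.7, 22.0, 22.0, 18.7, 22.0, 22.0, 18.3, 18.2.
Cumulative: 17.7, 39.7, 61.7, 80.4, 102.4, 124.4, 142.7, 160.9.
The total first reaches 119 DD on day 6.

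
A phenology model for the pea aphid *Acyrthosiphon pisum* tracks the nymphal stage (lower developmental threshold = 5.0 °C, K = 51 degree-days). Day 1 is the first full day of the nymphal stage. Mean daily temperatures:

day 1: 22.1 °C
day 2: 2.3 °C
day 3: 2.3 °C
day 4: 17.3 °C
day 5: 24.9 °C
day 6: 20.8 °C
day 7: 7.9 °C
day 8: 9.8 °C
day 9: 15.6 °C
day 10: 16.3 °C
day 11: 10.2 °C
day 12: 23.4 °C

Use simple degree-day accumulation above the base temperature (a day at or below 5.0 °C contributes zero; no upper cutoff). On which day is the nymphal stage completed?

Daily DD above 5.0 °C: 17.1, 0.0, 0.0, 12.3, 19.9, 15.8, 2.9, 4.8, 10.6, 11.3, 5.2, 18.4.
Cumulative: 17.1, 17.1, 17.1, 29.4, 49.3, 65.1, 68.0, 72.8, 83.4, 94.7, 99.9, 118.3.
The total first reaches 51 DD on day 6.

day 6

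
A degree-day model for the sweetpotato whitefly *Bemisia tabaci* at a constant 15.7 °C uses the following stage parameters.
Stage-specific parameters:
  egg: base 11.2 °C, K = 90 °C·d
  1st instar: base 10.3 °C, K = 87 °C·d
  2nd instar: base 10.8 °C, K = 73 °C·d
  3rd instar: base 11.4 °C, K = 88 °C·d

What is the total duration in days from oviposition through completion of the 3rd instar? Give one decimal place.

egg: 90 / (15.7 − 11.2) = 90 / 4.5 = 20.000 d.
1st instar: 87 / (15.7 − 10.3) = 87 / 5.4 = 16.111 d.
2nd instar: 73 / (15.7 − 10.8) = 73 / 4.9 = 14.898 d.
3rd instar: 88 / (15.7 − 11.4) = 88 / 4.3 = 20.465 d.
Sum = 71.474 ≈ 71.5 days.

71.5 days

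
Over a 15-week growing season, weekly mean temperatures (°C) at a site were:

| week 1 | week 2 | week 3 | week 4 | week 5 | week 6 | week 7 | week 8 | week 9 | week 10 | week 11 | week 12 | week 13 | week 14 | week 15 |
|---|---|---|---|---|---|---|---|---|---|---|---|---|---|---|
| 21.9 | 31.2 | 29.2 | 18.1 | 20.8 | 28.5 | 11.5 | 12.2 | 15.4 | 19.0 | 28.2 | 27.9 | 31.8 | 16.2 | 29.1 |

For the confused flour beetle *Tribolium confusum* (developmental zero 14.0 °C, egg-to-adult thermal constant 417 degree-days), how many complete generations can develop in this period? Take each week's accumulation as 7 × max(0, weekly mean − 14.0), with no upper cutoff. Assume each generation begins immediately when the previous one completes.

2 generations

Weekly DD (7 × max(0, T̄ − 14.0)): 55.3, 120.4, 106.4, 28.7, 47.6, 101.5, 0.0, 0.0, 9.8, 35.0, 99.4, 97.3, 124.6, 15.4, 105.7.
Season total = 947.1 DD.
Complete generations = ⌊947.1 / 417⌋ = 2.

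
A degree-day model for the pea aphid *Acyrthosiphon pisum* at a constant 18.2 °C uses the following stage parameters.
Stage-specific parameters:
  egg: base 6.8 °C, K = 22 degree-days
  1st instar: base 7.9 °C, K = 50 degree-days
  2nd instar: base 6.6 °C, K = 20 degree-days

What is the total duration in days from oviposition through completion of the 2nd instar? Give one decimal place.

egg: 22 / (18.2 − 6.8) = 22 / 11.4 = 1.930 d.
1st instar: 50 / (18.2 − 7.9) = 50 / 10.3 = 4.854 d.
2nd instar: 20 / (18.2 − 6.6) = 20 / 11.6 = 1.724 d.
Sum = 8.508 ≈ 8.5 days.

8.5 days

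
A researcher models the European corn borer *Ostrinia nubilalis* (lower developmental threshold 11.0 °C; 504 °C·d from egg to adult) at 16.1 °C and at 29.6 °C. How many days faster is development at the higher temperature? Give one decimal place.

At 16.1 °C: 504 / (16.1 − 11.0) = 504 / 5.1 = 98.824 d.
At 29.6 °C: 504 / (29.6 − 11.0) = 504 / 18.6 = 27.097 d.
Difference = |98.824 − 27.097| = 71.727 ≈ 71.7 days.

71.7 days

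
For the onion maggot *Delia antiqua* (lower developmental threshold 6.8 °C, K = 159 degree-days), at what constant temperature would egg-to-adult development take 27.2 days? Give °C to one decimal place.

Required daily accumulation = 159 / 27.2 = 5.846 DD/day.
T = T_base + 5.846 = 6.8 + 5.846 = 12.646 ≈ 12.6 °C.

12.6 °C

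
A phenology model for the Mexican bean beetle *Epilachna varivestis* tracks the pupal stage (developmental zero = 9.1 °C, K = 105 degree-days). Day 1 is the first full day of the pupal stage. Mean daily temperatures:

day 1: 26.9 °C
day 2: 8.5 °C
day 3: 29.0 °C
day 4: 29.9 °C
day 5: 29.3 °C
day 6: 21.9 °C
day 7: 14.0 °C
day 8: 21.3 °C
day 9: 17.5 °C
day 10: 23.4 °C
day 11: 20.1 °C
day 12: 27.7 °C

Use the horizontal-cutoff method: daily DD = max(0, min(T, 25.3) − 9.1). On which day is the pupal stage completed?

day 10

Daily DD above 9.1 °C (capped at 16.2): 16.2, 0.0, 16.2, 16.2, 16.2, 12.8, 4.9, 12.2, 8.4, 14.3, 11.0, 16.2.
Cumulative: 16.2, 16.2, 32.4, 48.6, 64.8, 77.6, 82.5, 94.7, 103.1, 117.4, 128.4, 144.6.
The total first reaches 105 DD on day 10.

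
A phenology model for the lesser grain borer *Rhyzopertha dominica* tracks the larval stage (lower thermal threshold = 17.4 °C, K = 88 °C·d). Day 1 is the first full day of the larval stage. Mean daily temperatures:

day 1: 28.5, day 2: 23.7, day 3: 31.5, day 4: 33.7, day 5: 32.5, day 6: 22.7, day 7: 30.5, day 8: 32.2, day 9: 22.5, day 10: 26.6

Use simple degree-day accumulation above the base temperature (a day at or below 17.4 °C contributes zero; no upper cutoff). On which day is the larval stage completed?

day 8

Daily DD above 17.4 °C: 11.1, 6.3, 14.1, 16.3, 15.1, 5.3, 13.1, 14.8, 5.1, 9.2.
Cumulative: 11.1, 17.4, 31.5, 47.8, 62.9, 68.2, 81.3, 96.1, 101.2, 110.4.
The total first reaches 88 DD on day 8.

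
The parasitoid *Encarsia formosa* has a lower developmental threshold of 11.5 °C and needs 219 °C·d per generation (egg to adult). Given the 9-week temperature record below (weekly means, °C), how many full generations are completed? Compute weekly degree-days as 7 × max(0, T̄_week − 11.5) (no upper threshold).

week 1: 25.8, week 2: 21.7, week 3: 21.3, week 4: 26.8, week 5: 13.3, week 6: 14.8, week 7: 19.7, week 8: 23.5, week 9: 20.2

Weekly DD (7 × max(0, T̄ − 11.5)): 100.1, 71.4, 68.6, 107.1, 12.6, 23.1, 57.4, 84.0, 60.9.
Season total = 585.2 DD.
Complete generations = ⌊585.2 / 219⌋ = 2.

2 generations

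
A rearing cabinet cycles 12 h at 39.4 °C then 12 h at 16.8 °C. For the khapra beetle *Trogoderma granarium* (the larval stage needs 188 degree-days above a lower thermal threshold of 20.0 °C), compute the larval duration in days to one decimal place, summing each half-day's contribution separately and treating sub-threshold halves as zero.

19.4 days

Day half: max(0, 39.4 − 20.0) × 0.5 = 19.4 × 0.5 = 9.70 DD.
Night half: max(0, 16.8 − 20.0) × 0.5 = 0.0 × 0.5 = 0.00 DD.
Per 24 h: 9.70 DD/day.
Duration = 188 / 9.70 = 19.381 ≈ 19.4 days.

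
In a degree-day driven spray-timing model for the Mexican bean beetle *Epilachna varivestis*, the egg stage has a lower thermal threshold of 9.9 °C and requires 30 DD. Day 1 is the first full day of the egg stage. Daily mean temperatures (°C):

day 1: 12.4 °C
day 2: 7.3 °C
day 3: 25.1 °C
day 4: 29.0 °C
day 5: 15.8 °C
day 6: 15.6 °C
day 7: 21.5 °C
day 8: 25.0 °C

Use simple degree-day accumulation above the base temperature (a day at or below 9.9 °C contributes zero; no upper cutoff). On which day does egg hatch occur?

day 4

Daily DD above 9.9 °C: 2.5, 0.0, 15.2, 19.1, 5.9, 5.7, 11.6, 15.1.
Cumulative: 2.5, 2.5, 17.7, 36.8, 42.7, 48.4, 60.0, 75.1.
The total first reaches 30 DD on day 4.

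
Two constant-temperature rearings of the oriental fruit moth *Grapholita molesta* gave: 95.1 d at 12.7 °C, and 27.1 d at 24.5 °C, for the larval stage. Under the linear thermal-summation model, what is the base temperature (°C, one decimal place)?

8.0 °C

Under the model K = D·(T − T_b), so D₁·(T₁ − T_b) = D₂·(T₂ − T_b).
95.1·(12.7 − T_b) = 27.1·(24.5 − T_b)
T_b = (95.1·12.7 − 27.1·24.5) / (95.1 − 27.1) = 543.82 / 68.0 = 7.997 °C ≈ 8.0 °C.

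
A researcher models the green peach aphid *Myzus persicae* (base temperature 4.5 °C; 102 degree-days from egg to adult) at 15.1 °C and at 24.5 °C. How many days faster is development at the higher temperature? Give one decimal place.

At 15.1 °C: 102 / (15.1 − 4.5) = 102 / 10.6 = 9.623 d.
At 24.5 °C: 102 / (24.5 − 4.5) = 102 / 20.0 = 5.100 d.
Difference = |9.623 − 5.100| = 4.523 ≈ 4.5 days.

4.5 days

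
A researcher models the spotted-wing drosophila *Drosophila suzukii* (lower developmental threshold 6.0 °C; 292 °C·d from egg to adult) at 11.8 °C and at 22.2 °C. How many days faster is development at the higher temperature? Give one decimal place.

32.3 days

At 11.8 °C: 292 / (11.8 − 6.0) = 292 / 5.8 = 50.345 d.
At 22.2 °C: 292 / (22.2 − 6.0) = 292 / 16.2 = 18.025 d.
Difference = |50.345 − 18.025| = 32.320 ≈ 32.3 days.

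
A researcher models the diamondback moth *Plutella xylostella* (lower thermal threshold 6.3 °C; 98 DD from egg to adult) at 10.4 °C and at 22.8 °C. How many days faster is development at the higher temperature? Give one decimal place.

18.0 days

At 10.4 °C: 98 / (10.4 − 6.3) = 98 / 4.1 = 23.902 d.
At 22.8 °C: 98 / (22.8 − 6.3) = 98 / 16.5 = 5.939 d.
Difference = |23.902 − 5.939| = 17.963 ≈ 18.0 days.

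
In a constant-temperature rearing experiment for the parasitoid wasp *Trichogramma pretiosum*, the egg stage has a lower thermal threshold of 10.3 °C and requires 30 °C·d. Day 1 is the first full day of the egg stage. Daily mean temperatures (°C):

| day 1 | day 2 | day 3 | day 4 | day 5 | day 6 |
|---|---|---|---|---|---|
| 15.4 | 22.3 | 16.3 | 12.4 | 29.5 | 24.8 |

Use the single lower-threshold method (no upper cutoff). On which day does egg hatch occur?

Daily DD above 10.3 °C: 5.1, 12.0, 6.0, 2.1, 19.2, 14.5.
Cumulative: 5.1, 17.1, 23.1, 25.2, 44.4, 58.9.
The total first reaches 30 DD on day 5.

day 5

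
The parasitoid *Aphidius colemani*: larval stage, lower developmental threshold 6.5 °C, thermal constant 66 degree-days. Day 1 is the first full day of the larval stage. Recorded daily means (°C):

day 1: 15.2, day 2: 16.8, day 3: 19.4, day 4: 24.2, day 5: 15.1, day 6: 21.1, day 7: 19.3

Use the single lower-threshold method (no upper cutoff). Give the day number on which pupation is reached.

day 6

Daily DD above 6.5 °C: 8.7, 10.3, 12.9, 17.7, 8.6, 14.6, 12.8.
Cumulative: 8.7, 19.0, 31.9, 49.6, 58.2, 72.8, 85.6.
The total first reaches 66 DD on day 6.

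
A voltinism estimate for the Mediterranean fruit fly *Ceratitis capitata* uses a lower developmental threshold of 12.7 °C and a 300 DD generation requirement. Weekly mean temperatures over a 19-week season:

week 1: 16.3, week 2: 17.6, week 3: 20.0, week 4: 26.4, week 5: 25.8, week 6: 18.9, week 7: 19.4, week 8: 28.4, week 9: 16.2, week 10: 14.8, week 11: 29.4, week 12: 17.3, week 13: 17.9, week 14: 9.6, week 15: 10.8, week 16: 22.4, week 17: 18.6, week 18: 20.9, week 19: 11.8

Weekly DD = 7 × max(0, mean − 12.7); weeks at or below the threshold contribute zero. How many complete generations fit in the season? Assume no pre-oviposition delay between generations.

Weekly DD (7 × max(0, T̄ − 12.7)): 25.2, 34.3, 51.1, 95.9, 91.7, 43.4, 46.9, 109.9, 24.5, 14.7, 116.9, 32.2, 36.4, 0.0, 0.0, 67.9, 41.3, 57.4, 0.0.
Season total = 889.7 DD.
Complete generations = ⌊889.7 / 300⌋ = 2.

2 generations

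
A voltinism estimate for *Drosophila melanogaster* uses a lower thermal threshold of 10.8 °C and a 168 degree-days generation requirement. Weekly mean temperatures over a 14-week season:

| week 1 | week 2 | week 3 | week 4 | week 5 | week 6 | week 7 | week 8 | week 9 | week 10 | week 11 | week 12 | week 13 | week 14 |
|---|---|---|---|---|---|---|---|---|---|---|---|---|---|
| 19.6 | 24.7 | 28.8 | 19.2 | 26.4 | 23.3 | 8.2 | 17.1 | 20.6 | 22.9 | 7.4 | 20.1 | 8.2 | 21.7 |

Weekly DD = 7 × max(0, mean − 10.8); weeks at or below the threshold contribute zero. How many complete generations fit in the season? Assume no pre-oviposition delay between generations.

5 generations

Weekly DD (7 × max(0, T̄ − 10.8)): 61.6, 97.3, 126.0, 58.8, 109.2, 87.5, 0.0, 44.1, 68.6, 84.7, 0.0, 65.1, 0.0, 76.3.
Season total = 879.2 DD.
Complete generations = ⌊879.2 / 168⌋ = 5.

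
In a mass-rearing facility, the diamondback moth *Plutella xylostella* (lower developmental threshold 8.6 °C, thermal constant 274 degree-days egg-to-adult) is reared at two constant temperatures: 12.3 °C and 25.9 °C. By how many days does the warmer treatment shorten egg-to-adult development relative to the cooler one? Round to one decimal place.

58.2 days

At 12.3 °C: 274 / (12.3 − 8.6) = 274 / 3.7 = 74.054 d.
At 25.9 °C: 274 / (25.9 − 8.6) = 274 / 17.3 = 15.838 d.
Difference = |74.054 − 15.838| = 58.216 ≈ 58.2 days.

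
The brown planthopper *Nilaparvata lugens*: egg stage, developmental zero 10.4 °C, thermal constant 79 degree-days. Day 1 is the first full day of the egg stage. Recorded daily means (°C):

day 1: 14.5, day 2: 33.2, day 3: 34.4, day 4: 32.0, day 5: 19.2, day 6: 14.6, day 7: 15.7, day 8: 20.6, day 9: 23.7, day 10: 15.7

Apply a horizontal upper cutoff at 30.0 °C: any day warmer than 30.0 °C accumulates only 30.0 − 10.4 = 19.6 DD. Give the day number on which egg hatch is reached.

day 7

Daily DD above 10.4 °C (capped at 19.6): 4.1, 19.6, 19.6, 19.6, 8.8, 4.2, 5.3, 10.2, 13.3, 5.3.
Cumulative: 4.1, 23.7, 43.3, 62.9, 71.7, 75.9, 81.2, 91.4, 104.7, 110.0.
The total first reaches 79 DD on day 7.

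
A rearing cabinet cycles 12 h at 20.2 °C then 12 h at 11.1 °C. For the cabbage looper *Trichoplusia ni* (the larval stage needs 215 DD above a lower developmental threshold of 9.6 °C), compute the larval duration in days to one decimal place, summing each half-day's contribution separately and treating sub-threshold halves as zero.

35.5 days

Day half: max(0, 20.2 − 9.6) × 0.5 = 10.6 × 0.5 = 5.30 DD.
Night half: max(0, 11.1 − 9.6) × 0.5 = 1.5 × 0.5 = 0.75 DD.
Per 24 h: 6.05 DD/day.
Duration = 215 / 6.05 = 35.537 ≈ 35.5 days.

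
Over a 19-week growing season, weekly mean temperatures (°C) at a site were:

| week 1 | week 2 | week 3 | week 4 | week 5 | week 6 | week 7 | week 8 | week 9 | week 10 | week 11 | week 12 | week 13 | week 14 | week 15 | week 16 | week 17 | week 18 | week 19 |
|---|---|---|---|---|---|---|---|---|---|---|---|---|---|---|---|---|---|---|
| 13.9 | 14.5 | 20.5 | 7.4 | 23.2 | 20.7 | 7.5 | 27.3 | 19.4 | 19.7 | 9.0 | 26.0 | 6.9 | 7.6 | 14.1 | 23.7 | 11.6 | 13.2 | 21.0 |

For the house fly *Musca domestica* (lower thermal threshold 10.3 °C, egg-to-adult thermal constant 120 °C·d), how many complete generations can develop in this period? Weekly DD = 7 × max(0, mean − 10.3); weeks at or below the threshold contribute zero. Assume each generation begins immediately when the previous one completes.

7 generations

Weekly DD (7 × max(0, T̄ − 10.3)): 25.2, 29.4, 71.4, 0.0, 90.3, 72.8, 0.0, 119.0, 63.7, 65.8, 0.0, 109.9, 0.0, 0.0, 26.6, 93.8, 9.1, 20.3, 74.9.
Season total = 872.2 DD.
Complete generations = ⌊872.2 / 120⌋ = 7.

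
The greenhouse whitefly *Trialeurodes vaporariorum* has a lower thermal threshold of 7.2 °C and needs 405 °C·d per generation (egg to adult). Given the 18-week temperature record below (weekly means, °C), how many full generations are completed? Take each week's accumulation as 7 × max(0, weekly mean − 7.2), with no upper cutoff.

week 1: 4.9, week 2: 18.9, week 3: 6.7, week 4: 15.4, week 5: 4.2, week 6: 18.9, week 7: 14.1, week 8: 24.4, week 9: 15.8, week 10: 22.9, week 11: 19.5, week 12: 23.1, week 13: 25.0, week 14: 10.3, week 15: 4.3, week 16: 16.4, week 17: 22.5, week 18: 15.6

Weekly DD (7 × max(0, T̄ − 7.2)): 0.0, 81.9, 0.0, 57.4, 0.0, 81.9, 48.3, 120.4, 60.2, 109.9, 86.1, 111.3, 124.6, 21.7, 0.0, 64.4, 107.1, 58.8.
Season total = 1134.0 DD.
Complete generations = ⌊1134.0 / 405⌋ = 2.

2 generations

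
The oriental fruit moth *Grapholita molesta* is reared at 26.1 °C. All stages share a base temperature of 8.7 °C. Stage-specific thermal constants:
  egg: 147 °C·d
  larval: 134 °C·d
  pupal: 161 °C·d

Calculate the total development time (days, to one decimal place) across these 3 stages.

Daily accumulation at 26.1 °C = 26.1 − 8.7 = 17.4 DD/day.
Total K = 147 + 134 + 161 = 442 DD.
Total duration = 442 / 17.4 = 25.402 ≈ 25.4 days.

25.4 days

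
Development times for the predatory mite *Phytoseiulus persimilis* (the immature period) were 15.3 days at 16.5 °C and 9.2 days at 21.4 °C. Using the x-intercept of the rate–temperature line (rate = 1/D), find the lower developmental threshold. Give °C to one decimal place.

Linear rate model ⇒ the product D·(T − T_b) is constant across temperatures.
15.3·(16.5 − T_b) = 9.2·(21.4 − T_b)
T_b = (15.3·16.5 − 9.2·21.4) / (15.3 − 9.2) = 55.57 / 6.1 = 9.110 °C ≈ 9.1 °C.

9.1 °C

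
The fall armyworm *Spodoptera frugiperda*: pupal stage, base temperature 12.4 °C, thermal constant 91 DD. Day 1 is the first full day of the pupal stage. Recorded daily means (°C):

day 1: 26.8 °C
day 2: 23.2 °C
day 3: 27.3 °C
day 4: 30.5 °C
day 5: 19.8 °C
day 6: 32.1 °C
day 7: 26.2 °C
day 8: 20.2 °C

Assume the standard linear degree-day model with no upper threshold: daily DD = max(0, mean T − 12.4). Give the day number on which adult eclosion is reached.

Daily DD above 12.4 °C: 14.4, 10.8, 14.9, 18.1, 7.4, 19.7, 13.8, 7.8.
Cumulative: 14.4, 25.2, 40.1, 58.2, 65.6, 85.3, 99.1, 106.9.
The total first reaches 91 DD on day 7.

day 7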